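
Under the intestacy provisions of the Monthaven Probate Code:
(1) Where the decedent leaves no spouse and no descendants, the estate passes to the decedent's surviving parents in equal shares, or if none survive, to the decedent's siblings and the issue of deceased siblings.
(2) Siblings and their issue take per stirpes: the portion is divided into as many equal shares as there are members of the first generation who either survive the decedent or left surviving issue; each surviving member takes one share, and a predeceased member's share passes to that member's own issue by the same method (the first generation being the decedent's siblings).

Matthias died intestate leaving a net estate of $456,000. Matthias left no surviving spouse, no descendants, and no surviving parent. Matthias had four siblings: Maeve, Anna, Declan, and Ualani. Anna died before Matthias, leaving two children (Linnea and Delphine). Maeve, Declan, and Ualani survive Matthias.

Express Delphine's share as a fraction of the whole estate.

Delphine receives 1/8 of the estate.

The entire $456,000 passes to the siblings and their issue.
That amount ($456,000) is divided into 4 shares of $114,000: Maeve, Declan, and Ualani each take $114,000; Anna's $114,000 share passes to Anna's issue.
Anna's share ($114,000) is divided into 2 shares of $57,000: Linnea and Delphine each take $57,000.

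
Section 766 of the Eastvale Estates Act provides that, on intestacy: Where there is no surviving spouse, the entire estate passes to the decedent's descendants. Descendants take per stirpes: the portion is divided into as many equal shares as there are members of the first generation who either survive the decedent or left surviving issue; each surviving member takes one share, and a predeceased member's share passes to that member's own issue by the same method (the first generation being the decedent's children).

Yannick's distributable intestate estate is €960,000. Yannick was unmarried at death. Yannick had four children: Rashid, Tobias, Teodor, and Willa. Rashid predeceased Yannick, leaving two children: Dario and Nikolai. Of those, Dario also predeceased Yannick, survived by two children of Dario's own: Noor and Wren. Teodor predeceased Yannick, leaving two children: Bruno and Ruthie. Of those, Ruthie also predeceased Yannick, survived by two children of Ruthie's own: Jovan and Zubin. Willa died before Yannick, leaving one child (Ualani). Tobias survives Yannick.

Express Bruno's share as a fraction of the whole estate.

Bruno receives 1/8 of the estate.

The entire €960,000 passes to the descendants.
That amount (€960,000) is divided into 4 shares of €240,000: Tobias takes €240,000; Rashid's €240,000 share passes to Rashid's issue; Teodor's €240,000 share passes to Teodor's issue; Willa's €240,000 share passes to Willa's issue.
Rashid's share (€240,000) is divided into 2 shares of €120,000: Nikolai takes €120,000; Dario's €120,000 share passes to Dario's issue.
Dario's share (€120,000) is divided into 2 shares of €60,000: Noor and Wren each take €60,000.
Teodor's share (€240,000) is divided into 2 shares of €120,000: Bruno takes €120,000; Ruthie's €120,000 share passes to Ruthie's issue.
Ruthie's share (€120,000) is divided into 2 shares of €60,000: Jovan and Zubin each take €60,000.
Willa's share (€240,000) passes entirely to Ualani.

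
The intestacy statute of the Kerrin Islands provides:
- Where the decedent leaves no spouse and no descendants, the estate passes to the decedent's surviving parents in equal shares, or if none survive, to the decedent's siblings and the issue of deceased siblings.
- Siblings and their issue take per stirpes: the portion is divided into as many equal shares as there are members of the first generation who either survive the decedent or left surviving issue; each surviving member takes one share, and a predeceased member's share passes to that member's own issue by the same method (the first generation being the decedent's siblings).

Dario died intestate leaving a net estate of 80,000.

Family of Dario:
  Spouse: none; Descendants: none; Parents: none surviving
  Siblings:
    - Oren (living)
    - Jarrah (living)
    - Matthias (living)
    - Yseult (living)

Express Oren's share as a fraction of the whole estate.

Oren receives 1/4 of the estate.

The entire 80,000 passes to the siblings and their issue.
That amount (80,000) is divided into 4 shares of 20,000: Oren, Jarrah, Matthias, and Yseult each take 20,000.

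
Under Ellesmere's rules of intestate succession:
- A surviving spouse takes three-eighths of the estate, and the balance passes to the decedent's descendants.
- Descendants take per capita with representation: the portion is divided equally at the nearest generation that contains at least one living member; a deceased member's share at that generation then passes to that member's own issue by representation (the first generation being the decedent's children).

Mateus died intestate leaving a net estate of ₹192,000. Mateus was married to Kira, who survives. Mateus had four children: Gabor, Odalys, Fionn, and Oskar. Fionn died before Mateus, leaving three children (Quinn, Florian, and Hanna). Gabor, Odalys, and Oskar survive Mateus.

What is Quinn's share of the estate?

Kira takes three-eighths of ₹192,000 = ₹72,000. The remaining ₹120,000 passes to the descendants.
The descendants' portion (₹120,000) is divided into 4 shares of ₹30,000: Gabor, Odalys, and Oskar each take ₹30,000; Fionn's ₹30,000 share passes to Fionn's issue.
Fionn's share (₹30,000) is divided into 3 shares of ₹10,000: Quinn, Florian, and Hanna each take ₹10,000.

Quinn receives ₹10,000.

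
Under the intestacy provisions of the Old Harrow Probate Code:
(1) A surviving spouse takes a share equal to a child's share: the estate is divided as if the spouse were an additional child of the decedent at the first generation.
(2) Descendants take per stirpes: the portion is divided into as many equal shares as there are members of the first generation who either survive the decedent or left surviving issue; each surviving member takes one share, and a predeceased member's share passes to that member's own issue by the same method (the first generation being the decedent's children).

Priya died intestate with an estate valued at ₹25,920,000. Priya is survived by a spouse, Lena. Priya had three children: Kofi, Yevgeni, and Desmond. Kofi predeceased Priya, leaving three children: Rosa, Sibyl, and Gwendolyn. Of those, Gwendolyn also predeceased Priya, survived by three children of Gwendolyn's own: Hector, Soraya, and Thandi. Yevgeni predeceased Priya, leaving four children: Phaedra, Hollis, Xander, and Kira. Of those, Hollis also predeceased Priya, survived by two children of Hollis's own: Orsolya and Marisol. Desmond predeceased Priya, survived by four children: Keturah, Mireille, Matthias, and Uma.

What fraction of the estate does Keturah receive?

The spouse counts as an additional share at the children's level, so there are 4 primary shares of ₹6,480,000. Lena takes one such share (₹6,480,000).
The children's combined portion (₹19,440,000) is divided into 3 shares of ₹6,480,000: Kofi's ₹6,480,000 share passes to Kofi's issue; Yevgeni's ₹6,480,000 share passes to Yevgeni's issue; Desmond's ₹6,480,000 share passes to Desmond's issue.
Kofi's share (₹6,480,000) is divided into 3 shares of ₹2,160,000: Rosa and Sibyl each take ₹2,160,000; Gwendolyn's ₹2,160,000 share passes to Gwendolyn's issue.
Gwendolyn's share (₹2,160,000) is divided into 3 shares of ₹720,000: Hector, Soraya, and Thandi each take ₹720,000.
Yevgeni's share (₹6,480,000) is divided into 4 shares of ₹1,620,000: Phaedra, Xander, and Kira each take ₹1,620,000; Hollis's ₹1,620,000 share passes to Hollis's issue.
Hollis's share (₹1,620,000) is divided into 2 shares of ₹810,000: Orsolya and Marisol each take ₹810,000.
Desmond's share (₹6,480,000) is divided into 4 shares of ₹1,620,000: Keturah, Mireille, Matthias, and Uma each take ₹1,620,000.

Keturah receives 1/16 of the estate.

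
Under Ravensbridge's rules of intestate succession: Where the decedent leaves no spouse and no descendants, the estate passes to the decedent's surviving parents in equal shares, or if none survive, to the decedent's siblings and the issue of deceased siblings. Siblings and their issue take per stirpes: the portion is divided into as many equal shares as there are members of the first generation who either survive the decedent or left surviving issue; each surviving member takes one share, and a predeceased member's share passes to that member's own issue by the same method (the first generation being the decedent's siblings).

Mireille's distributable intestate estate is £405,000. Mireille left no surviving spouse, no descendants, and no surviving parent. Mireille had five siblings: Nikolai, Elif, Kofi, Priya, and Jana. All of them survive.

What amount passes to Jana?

The entire £405,000 passes to the siblings and their issue.
That amount (£405,000) is divided into 5 shares of £81,000: Nikolai, Elif, Kofi, Priya, and Jana each take £81,000.

Jana receives £81,000.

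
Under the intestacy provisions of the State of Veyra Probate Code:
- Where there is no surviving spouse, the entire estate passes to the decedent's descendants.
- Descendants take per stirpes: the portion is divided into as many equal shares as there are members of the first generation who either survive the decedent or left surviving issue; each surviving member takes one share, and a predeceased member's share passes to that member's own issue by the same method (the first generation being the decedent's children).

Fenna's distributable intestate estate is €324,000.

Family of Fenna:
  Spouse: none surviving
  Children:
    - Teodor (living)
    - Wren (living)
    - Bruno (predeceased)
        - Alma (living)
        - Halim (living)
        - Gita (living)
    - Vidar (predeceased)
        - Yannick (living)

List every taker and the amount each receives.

The entire €324,000 passes to the descendants.
That amount (€324,000) is divided into 4 shares of €81,000: Teodor and Wren each take €81,000; Bruno's €81,000 share passes to Bruno's issue; Vidar's €81,000 share passes to Vidar's issue.
Bruno's share (€81,000) is divided into 3 shares of €27,000: Alma, Halim, and Gita each take €27,000.
Vidar's share (€81,000) passes entirely to Yannick.

Teodor: €81,000; Wren: €81,000; Alma: €27,000; Halim: €27,000; Gita: €27,000; Yannick: €81,000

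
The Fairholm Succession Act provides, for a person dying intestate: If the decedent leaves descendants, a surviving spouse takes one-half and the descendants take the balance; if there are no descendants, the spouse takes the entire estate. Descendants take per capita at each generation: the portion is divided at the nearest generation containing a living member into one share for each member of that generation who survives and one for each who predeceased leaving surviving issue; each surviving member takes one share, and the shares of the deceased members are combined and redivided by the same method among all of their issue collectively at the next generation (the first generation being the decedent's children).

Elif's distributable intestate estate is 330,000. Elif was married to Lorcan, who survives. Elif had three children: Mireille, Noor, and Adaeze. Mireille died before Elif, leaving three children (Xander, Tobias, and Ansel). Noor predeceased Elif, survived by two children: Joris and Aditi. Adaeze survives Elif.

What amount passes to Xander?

Xander receives 22,000.

Lorcan takes one-half of 330,000 = 165,000. The remaining 165,000 passes to the descendants.
The descendants' portion (165,000) is divided at the children's generation into 3 shares of 55,000. Adaeze takes 55,000. The 2 shares of the deceased (Mireille and Noor) are combined into a pool of 110,000.
That pool (110,000) is divided at the grandchildren's generation equally among Xander, Tobias, Ansel, Joris, and Aditi: 22,000 each.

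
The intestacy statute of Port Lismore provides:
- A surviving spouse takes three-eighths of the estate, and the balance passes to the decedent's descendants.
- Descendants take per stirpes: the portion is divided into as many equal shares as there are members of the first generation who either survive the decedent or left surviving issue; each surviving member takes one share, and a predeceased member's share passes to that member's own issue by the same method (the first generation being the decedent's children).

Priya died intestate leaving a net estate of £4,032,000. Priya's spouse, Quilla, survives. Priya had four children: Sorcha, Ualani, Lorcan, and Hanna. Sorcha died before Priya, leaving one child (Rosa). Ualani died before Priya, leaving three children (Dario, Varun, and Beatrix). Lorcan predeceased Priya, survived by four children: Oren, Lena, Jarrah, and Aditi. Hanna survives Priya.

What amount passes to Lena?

Quilla takes three-eighths of £4,032,000 = £1,512,000. The remaining £2,520,000 passes to the descendants.
The descendants' portion (£2,520,000) is divided into 4 shares of £630,000: Hanna takes £630,000; Sorcha's £630,000 share passes to Sorcha's issue; Ualani's £630,000 share passes to Ualani's issue; Lorcan's £630,000 share passes to Lorcan's issue.
Sorcha's share (£630,000) passes entirely to Rosa.
Ualani's share (£630,000) is divided into 3 shares of £210,000: Dario, Varun, and Beatrix each take £210,000.
Lorcan's share (£630,000) is divided into 4 shares of £157,500: Oren, Lena, Jarrah, and Aditi each take £157,500.

Lena receives £157,500.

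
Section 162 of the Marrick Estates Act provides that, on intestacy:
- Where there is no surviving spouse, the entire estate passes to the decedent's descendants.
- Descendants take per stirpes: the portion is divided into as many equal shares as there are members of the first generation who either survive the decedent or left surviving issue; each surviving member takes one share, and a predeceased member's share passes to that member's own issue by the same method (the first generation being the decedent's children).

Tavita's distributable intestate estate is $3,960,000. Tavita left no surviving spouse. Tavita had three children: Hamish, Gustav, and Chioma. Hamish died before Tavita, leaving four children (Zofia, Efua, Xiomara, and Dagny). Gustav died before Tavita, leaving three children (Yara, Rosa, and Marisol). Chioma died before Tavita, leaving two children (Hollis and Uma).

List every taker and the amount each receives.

The entire $3,960,000 passes to the descendants.
That amount ($3,960,000) is divided into 3 shares of $1,320,000: Hamish's $1,320,000 share passes to Hamish's issue; Gustav's $1,320,000 share passes to Gustav's issue; Chioma's $1,320,000 share passes to Chioma's issue.
Hamish's share ($1,320,000) is divided into 4 shares of $330,000: Zofia, Efua, Xiomara, and Dagny each take $330,000.
Gustav's share ($1,320,000) is divided into 3 shares of $440,000: Yara, Rosa, and Marisol each take $440,000.
Chioma's share ($1,320,000) is divided into 2 shares of $660,000: Hollis and Uma each take $660,000.

Zofia: $330,000; Efua: $330,000; Xiomara: $330,000; Dagny: $330,000; Yara: $440,000; Rosa: $440,000; Marisol: $440,000; Hollis: $660,000; Uma: $660,000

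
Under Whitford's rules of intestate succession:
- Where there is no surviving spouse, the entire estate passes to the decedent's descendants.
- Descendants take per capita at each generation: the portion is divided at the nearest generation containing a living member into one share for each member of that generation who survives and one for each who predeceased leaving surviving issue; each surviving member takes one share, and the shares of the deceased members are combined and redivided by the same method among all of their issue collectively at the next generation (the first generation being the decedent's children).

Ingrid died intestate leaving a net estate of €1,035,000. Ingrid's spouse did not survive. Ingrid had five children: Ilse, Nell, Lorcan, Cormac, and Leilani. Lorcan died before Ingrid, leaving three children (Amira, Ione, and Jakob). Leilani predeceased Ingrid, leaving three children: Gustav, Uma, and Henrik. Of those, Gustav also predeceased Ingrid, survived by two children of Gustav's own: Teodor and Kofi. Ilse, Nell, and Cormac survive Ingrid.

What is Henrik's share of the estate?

The entire €1,035,000 passes to the descendants.
That amount (€1,035,000) is divided at the children's generation into 5 shares of €207,000. Ilse, Nell, and Cormac each take €207,000. The 2 shares of the deceased (Lorcan and Leilani) are combined into a pool of €414,000.
That pool (€414,000) is divided at the grandchildren's generation into 6 shares of €69,000. Amira, Ione, Jakob, Uma, and Henrik each take €69,000. The remaining share for the deceased Gustav (€69,000) is carried to the next generation.
That pool (€69,000) is divided at the great-grandchildren's generation equally among Teodor and Kofi: €34,500 each.

Henrik receives €69,000.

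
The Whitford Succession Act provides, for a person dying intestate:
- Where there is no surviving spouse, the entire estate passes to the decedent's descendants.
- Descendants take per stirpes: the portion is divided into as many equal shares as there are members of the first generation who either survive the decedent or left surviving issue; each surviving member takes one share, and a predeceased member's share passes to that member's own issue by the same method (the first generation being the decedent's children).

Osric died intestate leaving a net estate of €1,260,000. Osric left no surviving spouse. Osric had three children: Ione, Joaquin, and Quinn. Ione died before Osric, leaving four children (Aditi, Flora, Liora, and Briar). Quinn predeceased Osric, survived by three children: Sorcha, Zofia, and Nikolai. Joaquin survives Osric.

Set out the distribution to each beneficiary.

Aditi: €105,000; Flora: €105,000; Liora: €105,000; Briar: €105,000; Joaquin: €420,000; Sorcha: €140,000; Zofia: €140,000; Nikolai: €140,000

The entire €1,260,000 passes to the descendants.
That amount (€1,260,000) is divided into 3 shares of €420,000: Joaquin takes €420,000; Ione's €420,000 share passes to Ione's issue; Quinn's €420,000 share passes to Quinn's issue.
Ione's share (€420,000) is divided into 4 shares of €105,000: Aditi, Flora, Liora, and Briar each take €105,000.
Quinn's share (€420,000) is divided into 3 shares of €140,000: Sorcha, Zofia, and Nikolai each take €140,000.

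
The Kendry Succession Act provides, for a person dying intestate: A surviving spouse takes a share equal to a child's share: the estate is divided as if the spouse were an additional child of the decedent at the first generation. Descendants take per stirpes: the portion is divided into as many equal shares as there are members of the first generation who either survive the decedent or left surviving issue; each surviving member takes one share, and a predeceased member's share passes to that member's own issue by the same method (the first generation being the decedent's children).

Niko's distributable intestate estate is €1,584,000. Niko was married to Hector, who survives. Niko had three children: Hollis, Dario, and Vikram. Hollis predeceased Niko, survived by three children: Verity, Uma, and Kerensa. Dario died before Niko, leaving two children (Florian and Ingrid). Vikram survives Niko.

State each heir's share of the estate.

Hector: €396,000; Verity: €132,000; Uma: €132,000; Kerensa: €132,000; Florian: €198,000; Ingrid: €198,000; Vikram: €396,000

The spouse counts as an additional share at the children's level, so there are 4 primary shares of €396,000. Hector takes one such share (€396,000).
The children's combined portion (€1,188,000) is divided into 3 shares of €396,000: Vikram takes €396,000; Hollis's €396,000 share passes to Hollis's issue; Dario's €396,000 share passes to Dario's issue.
Hollis's share (€396,000) is divided into 3 shares of €132,000: Verity, Uma, and Kerensa each take €132,000.
Dario's share (€396,000) is divided into 2 shares of €198,000: Florian and Ingrid each take €198,000.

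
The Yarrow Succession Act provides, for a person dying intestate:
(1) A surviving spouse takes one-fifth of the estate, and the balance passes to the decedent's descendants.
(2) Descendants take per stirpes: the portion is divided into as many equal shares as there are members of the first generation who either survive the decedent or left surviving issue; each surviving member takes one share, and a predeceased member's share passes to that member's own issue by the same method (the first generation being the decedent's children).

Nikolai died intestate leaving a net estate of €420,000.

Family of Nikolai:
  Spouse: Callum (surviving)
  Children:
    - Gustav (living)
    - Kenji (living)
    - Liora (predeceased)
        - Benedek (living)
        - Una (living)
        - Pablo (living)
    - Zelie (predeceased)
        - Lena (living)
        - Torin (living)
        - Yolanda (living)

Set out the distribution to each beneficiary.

Callum: €84,000; Gustav: €84,000; Kenji: €84,000; Benedek: €28,000; Una: €28,000; Pablo: €28,000; Lena: €28,000; Torin: €28,000; Yolanda: €28,000

Callum takes one-fifth of €420,000 = €84,000. The remaining €336,000 passes to the descendants.
The descendants' portion (€336,000) is divided into 4 shares of €84,000: Gustav and Kenji each take €84,000; Liora's €84,000 share passes to Liora's issue; Zelie's €84,000 share passes to Zelie's issue.
Liora's share (€84,000) is divided into 3 shares of €28,000: Benedek, Una, and Pablo each take €28,000.
Zelie's share (€84,000) is divided into 3 shares of €28,000: Lena, Torin, and Yolanda each take €28,000.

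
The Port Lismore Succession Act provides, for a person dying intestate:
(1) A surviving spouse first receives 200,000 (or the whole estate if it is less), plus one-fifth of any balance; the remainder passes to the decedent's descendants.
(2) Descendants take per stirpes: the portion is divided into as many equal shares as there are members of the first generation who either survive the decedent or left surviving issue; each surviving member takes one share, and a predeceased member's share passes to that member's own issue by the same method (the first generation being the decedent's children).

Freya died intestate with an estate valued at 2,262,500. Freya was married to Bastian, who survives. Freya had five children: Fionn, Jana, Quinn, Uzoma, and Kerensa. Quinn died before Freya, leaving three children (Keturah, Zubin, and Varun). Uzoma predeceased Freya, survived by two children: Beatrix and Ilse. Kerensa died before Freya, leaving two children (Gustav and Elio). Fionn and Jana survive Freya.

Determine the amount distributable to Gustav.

Gustav receives 165,000.

Bastian first takes 200,000, leaving a balance of 2,062,500. Bastian then takes one-fifth of the balance (412,500), for a total of 612,500. The remaining 1,650,000 passes to the descendants.
The descendants' portion (1,650,000) is divided into 5 shares of 330,000: Fionn and Jana each take 330,000; Quinn's 330,000 share passes to Quinn's issue; Uzoma's 330,000 share passes to Uzoma's issue; Kerensa's 330,000 share passes to Kerensa's issue.
Quinn's share (330,000) is divided into 3 shares of 110,000: Keturah, Zubin, and Varun each take 110,000.
Uzoma's share (330,000) is divided into 2 shares of 165,000: Beatrix and Ilse each take 165,000.
Kerensa's share (330,000) is divided into 2 shares of 165,000: Gustav and Elio each take 165,000.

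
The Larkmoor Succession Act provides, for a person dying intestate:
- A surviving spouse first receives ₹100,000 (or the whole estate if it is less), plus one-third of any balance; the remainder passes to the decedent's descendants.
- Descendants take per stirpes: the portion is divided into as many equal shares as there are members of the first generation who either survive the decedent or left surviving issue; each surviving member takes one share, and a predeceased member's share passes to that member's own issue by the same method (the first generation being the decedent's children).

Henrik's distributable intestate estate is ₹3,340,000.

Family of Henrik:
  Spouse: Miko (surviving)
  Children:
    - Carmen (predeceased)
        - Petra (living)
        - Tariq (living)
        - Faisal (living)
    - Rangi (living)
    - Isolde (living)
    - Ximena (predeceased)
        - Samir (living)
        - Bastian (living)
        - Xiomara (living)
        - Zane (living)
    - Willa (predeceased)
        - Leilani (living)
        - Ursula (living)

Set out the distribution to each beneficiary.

Miko: ₹1,180,000; Petra: ₹144,000; Tariq: ₹144,000; Faisal: ₹144,000; Rangi: ₹432,000; Isolde: ₹432,000; Samir: ₹108,000; Bastian: ₹108,000; Xiomara: ₹108,000; Zane: ₹108,000; Leilani: ₹216,000; Ursula: ₹216,000

Miko first takes ₹100,000, leaving a balance of ₹3,240,000. Miko then takes one-third of the balance (₹1,080,000), for a total of ₹1,180,000. The remaining ₹2,160,000 passes to the descendants.
The descendants' portion (₹2,160,000) is divided into 5 shares of ₹432,000: Rangi and Isolde each take ₹432,000; Carmen's ₹432,000 share passes to Carmen's issue; Ximena's ₹432,000 share passes to Ximena's issue; Willa's ₹432,000 share passes to Willa's issue.
Carmen's share (₹432,000) is divided into 3 shares of ₹144,000: Petra, Tariq, and Faisal each take ₹144,000.
Ximena's share (₹432,000) is divided into 4 shares of ₹108,000: Samir, Bastian, Xiomara, and Zane each take ₹108,000.
Willa's share (₹432,000) is divided into 2 shares of ₹216,000: Leilani and Ursula each take ₹216,000.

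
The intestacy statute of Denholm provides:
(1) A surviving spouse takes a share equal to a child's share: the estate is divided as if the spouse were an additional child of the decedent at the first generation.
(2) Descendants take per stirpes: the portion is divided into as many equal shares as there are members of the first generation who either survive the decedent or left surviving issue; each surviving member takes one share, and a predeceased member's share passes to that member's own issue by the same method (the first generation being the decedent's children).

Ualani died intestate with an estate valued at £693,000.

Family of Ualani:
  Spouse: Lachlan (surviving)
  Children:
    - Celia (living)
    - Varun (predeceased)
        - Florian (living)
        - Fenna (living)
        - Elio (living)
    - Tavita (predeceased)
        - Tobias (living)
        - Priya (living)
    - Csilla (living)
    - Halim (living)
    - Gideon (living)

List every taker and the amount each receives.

Lachlan: £99,000; Celia: £99,000; Florian: £33,000; Fenna: £33,000; Elio: £33,000; Tobias: £49,500; Priya: £49,500; Csilla: £99,000; Halim: £99,000; Gideon: £99,000

The spouse counts as an additional share at the children's level, so there are 7 primary shares of £99,000. Lachlan takes one such share (£99,000).
The children's combined portion (£594,000) is divided into 6 shares of £99,000: Celia, Csilla, Halim, and Gideon each take £99,000; Varun's £99,000 share passes to Varun's issue; Tavita's £99,000 share passes to Tavita's issue.
Varun's share (£99,000) is divided into 3 shares of £33,000: Florian, Fenna, and Elio each take £33,000.
Tavita's share (£99,000) is divided into 2 shares of £49,500: Tobias and Priya each take £49,500.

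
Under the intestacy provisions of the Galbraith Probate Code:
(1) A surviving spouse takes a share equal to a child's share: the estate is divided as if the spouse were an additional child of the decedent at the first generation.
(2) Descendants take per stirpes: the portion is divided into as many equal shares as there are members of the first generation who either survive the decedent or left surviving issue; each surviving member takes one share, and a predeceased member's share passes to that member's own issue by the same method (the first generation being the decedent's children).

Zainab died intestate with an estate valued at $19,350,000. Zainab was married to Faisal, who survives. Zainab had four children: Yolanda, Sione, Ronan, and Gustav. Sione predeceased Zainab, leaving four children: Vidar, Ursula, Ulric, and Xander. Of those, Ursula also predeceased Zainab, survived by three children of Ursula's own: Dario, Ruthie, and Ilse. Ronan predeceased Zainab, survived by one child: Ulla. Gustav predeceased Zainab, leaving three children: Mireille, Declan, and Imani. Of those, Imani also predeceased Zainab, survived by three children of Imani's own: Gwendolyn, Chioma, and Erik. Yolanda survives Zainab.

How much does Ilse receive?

The spouse counts as an additional share at the children's level, so there are 5 primary shares of $3,870,000. Faisal takes one such share ($3,870,000).
The children's combined portion ($15,480,000) is divided into 4 shares of $3,870,000: Yolanda takes $3,870,000; Sione's $3,870,000 share passes to Sione's issue; Ronan's $3,870,000 share passes to Ronan's issue; Gustav's $3,870,000 share passes to Gustav's issue.
Sione's share ($3,870,000) is divided into 4 shares of $967,500: Vidar, Ulric, and Xander each take $967,500; Ursula's $967,500 share passes to Ursula's issue.
Ursula's share ($967,500) is divided into 3 shares of $322,500: Dario, Ruthie, and Ilse each take $322,500.
Ronan's share ($3,870,000) passes entirely to Ulla.
Gustav's share ($3,870,000) is divided into 3 shares of $1,290,000: Mireille and Declan each take $1,290,000; Imani's $1,290,000 share passes to Imani's issue.
Imani's share ($1,290,000) is divided into 3 shares of $430,000: Gwendolyn, Chioma, and Erik each take $430,000.

Ilse receives $322,500.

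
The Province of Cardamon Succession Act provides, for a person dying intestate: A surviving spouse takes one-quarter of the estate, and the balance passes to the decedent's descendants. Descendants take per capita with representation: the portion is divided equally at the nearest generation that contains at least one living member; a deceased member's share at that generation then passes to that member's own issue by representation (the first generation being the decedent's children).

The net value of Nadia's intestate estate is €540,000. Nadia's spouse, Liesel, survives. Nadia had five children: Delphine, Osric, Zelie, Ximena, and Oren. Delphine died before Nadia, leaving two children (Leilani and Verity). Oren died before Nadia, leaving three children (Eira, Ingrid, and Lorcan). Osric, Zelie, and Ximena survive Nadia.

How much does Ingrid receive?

Liesel takes one-quarter of €540,000 = €135,000. The remaining €405,000 passes to the descendants.
The descendants' portion (€405,000) is divided into 5 shares of €81,000: Osric, Zelie, and Ximena each take €81,000; Delphine's €81,000 share passes to Delphine's issue; Oren's €81,000 share passes to Oren's issue.
Delphine's share (€81,000) is divided into 2 shares of €40,500: Leilani and Verity each take €40,500.
Oren's share (€81,000) is divided into 3 shares of €27,000: Eira, Ingrid, and Lorcan each take €27,000.

Ingrid receives €27,000.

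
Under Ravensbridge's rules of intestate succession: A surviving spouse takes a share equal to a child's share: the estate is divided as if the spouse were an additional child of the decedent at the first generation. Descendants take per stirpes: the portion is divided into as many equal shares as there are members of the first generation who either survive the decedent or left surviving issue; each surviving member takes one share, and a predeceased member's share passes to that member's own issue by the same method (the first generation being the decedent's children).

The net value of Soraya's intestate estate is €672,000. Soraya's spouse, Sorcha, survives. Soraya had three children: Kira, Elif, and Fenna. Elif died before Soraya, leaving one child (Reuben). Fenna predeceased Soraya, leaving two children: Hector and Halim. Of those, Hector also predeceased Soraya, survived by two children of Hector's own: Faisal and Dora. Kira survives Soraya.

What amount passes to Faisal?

The spouse counts as an additional share at the children's level, so there are 4 primary shares of €168,000. Sorcha takes one such share (€168,000).
The children's combined portion (€504,000) is divided into 3 shares of €168,000: Kira takes €168,000; Elif's €168,000 share passes to Elif's issue; Fenna's €168,000 share passes to Fenna's issue.
Elif's share (€168,000) passes entirely to Reuben.
Fenna's share (€168,000) is divided into 2 shares of €84,000: Halim takes €84,000; Hector's €84,000 share passes to Hector's issue.
Hector's share (€84,000) is divided into 2 shares of €42,000: Faisal and Dora each take €42,000.

Faisal receives €42,000.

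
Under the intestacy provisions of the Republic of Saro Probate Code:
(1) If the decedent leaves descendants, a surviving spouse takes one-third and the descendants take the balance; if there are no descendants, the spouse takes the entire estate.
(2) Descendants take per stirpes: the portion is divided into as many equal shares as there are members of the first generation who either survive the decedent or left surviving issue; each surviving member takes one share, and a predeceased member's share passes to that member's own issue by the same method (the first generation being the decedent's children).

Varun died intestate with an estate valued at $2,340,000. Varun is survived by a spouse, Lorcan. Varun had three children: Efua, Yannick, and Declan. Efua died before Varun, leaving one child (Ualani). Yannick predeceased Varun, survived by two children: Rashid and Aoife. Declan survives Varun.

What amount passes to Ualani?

Lorcan takes one-third of $2,340,000 = $780,000. The remaining $1,560,000 passes to the descendants.
The descendants' portion ($1,560,000) is divided into 3 shares of $520,000: Declan takes $520,000; Efua's $520,000 share passes to Efua's issue; Yannick's $520,000 share passes to Yannick's issue.
Efua's share ($520,000) passes entirely to Ualani.
Yannick's share ($520,000) is divided into 2 shares of $260,000: Rashid and Aoife each take $260,000.

Ualani receives $520,000.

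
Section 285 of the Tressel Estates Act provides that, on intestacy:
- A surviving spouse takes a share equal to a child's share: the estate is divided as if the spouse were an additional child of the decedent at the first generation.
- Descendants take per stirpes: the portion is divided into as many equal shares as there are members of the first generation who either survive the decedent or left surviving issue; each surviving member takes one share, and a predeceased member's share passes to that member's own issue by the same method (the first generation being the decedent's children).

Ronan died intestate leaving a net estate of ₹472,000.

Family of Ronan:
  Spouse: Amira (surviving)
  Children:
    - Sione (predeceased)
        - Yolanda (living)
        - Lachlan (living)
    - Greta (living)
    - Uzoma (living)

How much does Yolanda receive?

The spouse counts as an additional share at the children's level, so there are 4 primary shares of ₹118,000. Amira takes one such share (₹118,000).
The children's combined portion (₹354,000) is divided into 3 shares of ₹118,000: Greta and Uzoma each take ₹118,000; Sione's ₹118,000 share passes to Sione's issue.
Sione's share (₹118,000) is divided into 2 shares of ₹59,000: Yolanda and Lachlan each take ₹59,000.

Yolanda receives ₹59,000.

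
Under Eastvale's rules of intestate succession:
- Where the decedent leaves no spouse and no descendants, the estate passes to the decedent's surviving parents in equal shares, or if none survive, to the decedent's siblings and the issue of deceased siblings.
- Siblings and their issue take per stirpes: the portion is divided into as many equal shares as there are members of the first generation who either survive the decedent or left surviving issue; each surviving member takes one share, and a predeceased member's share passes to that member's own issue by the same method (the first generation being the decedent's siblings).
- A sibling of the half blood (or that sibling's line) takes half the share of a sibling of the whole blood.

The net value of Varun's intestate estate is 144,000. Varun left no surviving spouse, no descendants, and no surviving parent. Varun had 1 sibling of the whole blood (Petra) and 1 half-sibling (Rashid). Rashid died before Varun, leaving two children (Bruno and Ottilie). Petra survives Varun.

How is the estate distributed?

The entire 144,000 passes to the siblings and their issue.
Counting each half-blood sibling's line as half a unit, there are 3/2 units in 144,000, so one unit is 96,000. Whole-blood lines (Petra) take 96,000 each; half-blood lines (Rashid) take 48,000 each.
Rashid's share (48,000) is divided into 2 shares of 24,000: Bruno and Ottilie each take 24,000.

Bruno: 24,000; Ottilie: 24,000; Petra: 96,000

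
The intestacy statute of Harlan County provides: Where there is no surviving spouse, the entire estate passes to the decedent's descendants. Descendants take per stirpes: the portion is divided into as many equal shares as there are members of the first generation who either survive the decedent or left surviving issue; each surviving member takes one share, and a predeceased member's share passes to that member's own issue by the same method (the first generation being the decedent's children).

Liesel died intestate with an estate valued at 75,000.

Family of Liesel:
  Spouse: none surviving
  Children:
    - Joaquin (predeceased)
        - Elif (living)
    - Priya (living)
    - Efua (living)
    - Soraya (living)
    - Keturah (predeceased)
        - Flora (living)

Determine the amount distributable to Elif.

The entire 75,000 passes to the descendants.
That amount (75,000) is divided into 5 shares of 15,000: Priya, Efua, and Soraya each take 15,000; Joaquin's 15,000 share passes to Joaquin's issue; Keturah's 15,000 share passes to Keturah's issue.
Joaquin's share (15,000) passes entirely to Elif.
Keturah's share (15,000) passes entirely to Flora.

Elif receives 15,000.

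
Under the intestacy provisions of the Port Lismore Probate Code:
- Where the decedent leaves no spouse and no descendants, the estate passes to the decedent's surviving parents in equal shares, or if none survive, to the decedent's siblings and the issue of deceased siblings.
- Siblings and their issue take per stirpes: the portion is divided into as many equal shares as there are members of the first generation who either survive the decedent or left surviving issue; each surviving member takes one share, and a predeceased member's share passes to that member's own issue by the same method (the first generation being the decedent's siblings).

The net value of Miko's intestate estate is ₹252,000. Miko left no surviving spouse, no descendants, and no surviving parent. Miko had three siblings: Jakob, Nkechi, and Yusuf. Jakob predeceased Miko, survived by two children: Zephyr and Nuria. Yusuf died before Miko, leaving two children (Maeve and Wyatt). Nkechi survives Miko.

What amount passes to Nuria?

The entire ₹252,000 passes to the siblings and their issue.
That amount (₹252,000) is divided into 3 shares of ₹84,000: Nkechi takes ₹84,000; Jakob's ₹84,000 share passes to Jakob's issue; Yusuf's ₹84,000 share passes to Yusuf's issue.
Jakob's share (₹84,000) is divided into 2 shares of ₹42,000: Zephyr and Nuria each take ₹42,000.
Yusuf's share (₹84,000) is divided into 2 shares of ₹42,000: Maeve and Wyatt each take ₹42,000.

Nuria receives ₹42,000.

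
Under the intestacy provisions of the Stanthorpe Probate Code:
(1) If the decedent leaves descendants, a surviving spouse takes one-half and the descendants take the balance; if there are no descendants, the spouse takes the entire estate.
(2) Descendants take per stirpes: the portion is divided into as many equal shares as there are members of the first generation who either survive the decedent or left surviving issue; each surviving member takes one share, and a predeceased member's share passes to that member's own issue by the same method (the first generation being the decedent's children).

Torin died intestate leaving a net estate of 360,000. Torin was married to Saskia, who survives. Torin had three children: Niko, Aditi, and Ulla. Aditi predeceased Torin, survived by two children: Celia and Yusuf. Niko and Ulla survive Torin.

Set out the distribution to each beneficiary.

Saskia: 180,000; Niko: 60,000; Celia: 30,000; Yusuf: 30,000; Ulla: 60,000

Saskia takes one-half of 360,000 = 180,000. The remaining 180,000 passes to the descendants.
The descendants' portion (180,000) is divided into 3 shares of 60,000: Niko and Ulla each take 60,000; Aditi's 60,000 share passes to Aditi's issue.
Aditi's share (60,000) is divided into 2 shares of 30,000: Celia and Yusuf each take 30,000.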